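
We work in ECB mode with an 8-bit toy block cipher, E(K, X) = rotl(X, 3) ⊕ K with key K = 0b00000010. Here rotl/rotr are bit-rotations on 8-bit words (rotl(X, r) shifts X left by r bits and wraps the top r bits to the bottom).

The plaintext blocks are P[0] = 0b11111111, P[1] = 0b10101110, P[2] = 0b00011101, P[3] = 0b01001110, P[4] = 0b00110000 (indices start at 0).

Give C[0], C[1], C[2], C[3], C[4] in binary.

C[0] = 0b11111101, C[1] = 0b01110111, C[2] = 0b11101010, C[3] = 0b01110000, C[4] = 0b10000011

ECB encryption: C_i = E(K, P_i).
C[0]: E(K, 0b11111111) = 0b11111101.
C[1]: E(K, 0b10101110) = 0b01110111.
C[2]: E(K, 0b00011101) = 0b11101010.
C[3]: E(K, 0b01001110) = 0b01110000.
C[4]: E(K, 0b00110000) = 0b10000011.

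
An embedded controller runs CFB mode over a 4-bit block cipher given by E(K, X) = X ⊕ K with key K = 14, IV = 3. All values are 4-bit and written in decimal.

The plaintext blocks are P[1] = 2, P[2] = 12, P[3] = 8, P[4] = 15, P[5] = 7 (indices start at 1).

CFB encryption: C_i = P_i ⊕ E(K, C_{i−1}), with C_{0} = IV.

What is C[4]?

C[1]: E(K, 3) = 13; 2 ⊕ 13 = 15.
C[2]: E(K, 15) = 1; 12 ⊕ 1 = 13.
C[3]: E(K, 13) = 3; 8 ⊕ 3 = 11.
C[4]: E(K, 11) = 5; 15 ⊕ 5 = 10.

C[4] = 10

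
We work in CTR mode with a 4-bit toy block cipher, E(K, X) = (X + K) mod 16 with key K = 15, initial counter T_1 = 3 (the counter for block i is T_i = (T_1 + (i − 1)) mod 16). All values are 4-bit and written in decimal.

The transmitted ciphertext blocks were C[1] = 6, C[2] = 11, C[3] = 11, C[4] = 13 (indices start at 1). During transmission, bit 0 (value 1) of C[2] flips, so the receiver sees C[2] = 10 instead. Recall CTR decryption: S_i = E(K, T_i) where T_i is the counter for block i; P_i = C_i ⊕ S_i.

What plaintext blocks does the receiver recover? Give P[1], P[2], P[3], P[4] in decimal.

P[1] = 4, P[2] = 9, P[3] = 15, P[4] = 8

Only C[2] changed, to 10. In CTR, a change in C_i flips the same bit in P_i only; the keystream is unaffected. Decrypting the received ciphertext:
P[1]: T = 3, S = E(K, T) = 2; 6 ⊕ 2 = 4.
P[2]: T = 4, S = E(K, T) = 3; 10 ⊕ 3 = 9.
P[3]: T = 5, S = E(K, T) = 4; 11 ⊕ 4 = 15.
P[4]: T = 6, S = E(K, T) = 5; 13 ⊕ 5 = 8.
Blocks that differ from the original plaintext: P[2].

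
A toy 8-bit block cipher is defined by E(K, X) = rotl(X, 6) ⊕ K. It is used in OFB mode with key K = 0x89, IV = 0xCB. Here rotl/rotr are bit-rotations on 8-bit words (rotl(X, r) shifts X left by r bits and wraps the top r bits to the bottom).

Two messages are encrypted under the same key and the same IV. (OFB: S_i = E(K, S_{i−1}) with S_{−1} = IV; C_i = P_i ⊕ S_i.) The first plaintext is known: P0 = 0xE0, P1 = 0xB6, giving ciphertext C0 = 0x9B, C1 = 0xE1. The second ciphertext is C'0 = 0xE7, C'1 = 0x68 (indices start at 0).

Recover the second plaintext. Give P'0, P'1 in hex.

In OFB with a reused IV, both messages share the same keystream S_i, so C_i ⊕ C'_i = P_i ⊕ P'_i and thus P'_i = P_i ⊕ C_i ⊕ C'_i.
P'0: 0xE0 ⊕ 0x9B ⊕ 0xE7 = 0x9C.
P'1: 0xB6 ⊕ 0xE1 ⊕ 0x68 = 0x3F.

P'0 = 0x9C, P'1 = 0x3F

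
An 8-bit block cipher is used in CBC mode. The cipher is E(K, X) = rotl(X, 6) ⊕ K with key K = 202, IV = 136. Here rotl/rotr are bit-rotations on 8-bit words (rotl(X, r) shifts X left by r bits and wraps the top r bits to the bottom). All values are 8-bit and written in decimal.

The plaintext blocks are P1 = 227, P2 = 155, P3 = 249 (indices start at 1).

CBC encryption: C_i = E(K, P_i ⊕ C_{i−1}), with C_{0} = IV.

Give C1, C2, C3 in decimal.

C1: P1 ⊕ 136 = 107; E(K, 107) = 16.
C2: P2 ⊕ 16 = 139; E(K, 139) = 40.
C3: P3 ⊕ 40 = 209; E(K, 209) = 190.

C1 = 16, C2 = 40, C3 = 190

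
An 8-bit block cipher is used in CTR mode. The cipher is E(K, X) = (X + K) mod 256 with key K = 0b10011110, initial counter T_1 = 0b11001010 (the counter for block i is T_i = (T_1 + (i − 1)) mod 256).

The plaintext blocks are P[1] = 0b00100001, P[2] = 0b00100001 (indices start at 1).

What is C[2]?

CTR encryption: S_i = E(K, T_i) where T_i is the counter for block i; C_i = P_i ⊕ S_i.
C[1]: T = 0b11001010, S = E(K, T) = 0b01101000; 0b00100001 ⊕ 0b01101000 = 0b01001001.
C[2]: T = 0b11001011, S = E(K, T) = 0b01101001; 0b00100001 ⊕ 0b01101001 = 0b01001000.

C[2] = 0b01001000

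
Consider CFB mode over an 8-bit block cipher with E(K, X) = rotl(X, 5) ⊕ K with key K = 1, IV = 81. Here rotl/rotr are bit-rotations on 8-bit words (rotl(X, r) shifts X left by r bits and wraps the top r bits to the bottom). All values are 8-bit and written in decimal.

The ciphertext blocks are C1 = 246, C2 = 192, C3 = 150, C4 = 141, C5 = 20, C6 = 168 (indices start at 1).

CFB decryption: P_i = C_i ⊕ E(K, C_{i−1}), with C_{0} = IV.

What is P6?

P6: E(K, 20) = 131; 168 ⊕ 131 = 43.

P6 = 43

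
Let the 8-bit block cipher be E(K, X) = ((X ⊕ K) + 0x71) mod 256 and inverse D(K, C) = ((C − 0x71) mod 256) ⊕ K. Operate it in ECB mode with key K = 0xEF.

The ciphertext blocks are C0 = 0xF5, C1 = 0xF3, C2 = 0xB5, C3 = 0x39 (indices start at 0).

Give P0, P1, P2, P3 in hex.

P0 = 0x6B, P1 = 0x6D, P2 = 0xAB, P3 = 0x27

ECB decryption: P_i = D(K, C_i).
P0: D(K, 0xF5) = 0x6B.
P1: D(K, 0xF3) = 0x6D.
P2: D(K, 0xB5) = 0xAB.
P3: D(K, 0x39) = 0x27.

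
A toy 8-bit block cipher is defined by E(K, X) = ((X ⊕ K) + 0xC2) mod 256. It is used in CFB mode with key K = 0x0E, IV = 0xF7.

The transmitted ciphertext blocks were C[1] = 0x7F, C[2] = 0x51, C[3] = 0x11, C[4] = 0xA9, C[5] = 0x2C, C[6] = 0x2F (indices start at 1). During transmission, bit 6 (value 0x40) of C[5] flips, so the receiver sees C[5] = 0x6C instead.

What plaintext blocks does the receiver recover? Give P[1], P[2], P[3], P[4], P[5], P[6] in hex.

CFB decryption: P_i = C_i ⊕ E(K, C_{i−1}), with C_{0} = IV.
Only C[5] changed, to 0x6C. In CFB, a change in C_i flips the same bit in P_i and garbles P_{i+1}. Decrypting the received ciphertext:
P[1]: E(K, 0xF7) = 0xBB; 0x7F ⊕ 0xBB = 0xC4.
P[2]: E(K, 0x7F) = 0x33; 0x51 ⊕ 0x33 = 0x62.
P[3]: E(K, 0x51) = 0x21; 0x11 ⊕ 0x21 = 0x30.
P[4]: E(K, 0x11) = 0xE1; 0xA9 ⊕ 0xE1 = 0x48.
P[5]: E(K, 0xA9) = 0x69; 0x6C ⊕ 0x69 = 0x05.
P[6]: E(K, 0x6C) = 0x24; 0x2F ⊕ 0x24 = 0x0B.
Blocks that differ from the original plaintext: P[5], P[6].

P[1] = 0xC4, P[2] = 0x62, P[3] = 0x30, P[4] = 0x48, P[5] = 0x05, P[6] = 0x0B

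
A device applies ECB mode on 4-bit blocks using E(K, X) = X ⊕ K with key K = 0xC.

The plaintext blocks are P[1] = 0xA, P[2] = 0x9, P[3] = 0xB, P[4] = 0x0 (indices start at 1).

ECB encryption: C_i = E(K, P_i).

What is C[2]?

C[2] = 0x5

C[2]: E(K, 0x9) = 0x5.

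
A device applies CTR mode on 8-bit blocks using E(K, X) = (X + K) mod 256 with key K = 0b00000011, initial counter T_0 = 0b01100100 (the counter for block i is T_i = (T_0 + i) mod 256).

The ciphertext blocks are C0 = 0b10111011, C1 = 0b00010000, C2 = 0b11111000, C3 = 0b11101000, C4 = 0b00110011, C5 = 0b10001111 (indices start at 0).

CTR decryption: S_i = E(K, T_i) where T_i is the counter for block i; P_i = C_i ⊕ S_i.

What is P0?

P0: T = 0b01100100, S = E(K, T) = 0b01100111; 0b10111011 ⊕ 0b01100111 = 0b11011100.

P0 = 0b11011100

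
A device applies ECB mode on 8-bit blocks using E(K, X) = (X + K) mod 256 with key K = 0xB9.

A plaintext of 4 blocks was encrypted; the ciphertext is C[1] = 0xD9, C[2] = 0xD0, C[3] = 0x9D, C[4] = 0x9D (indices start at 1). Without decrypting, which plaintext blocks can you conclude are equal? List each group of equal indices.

ECB encrypts each block independently with the same key, so equal ciphertext blocks imply equal plaintext blocks.
C[3] = C[4] = 0x9D, so P[3] = P[4].

P[3] = P[4]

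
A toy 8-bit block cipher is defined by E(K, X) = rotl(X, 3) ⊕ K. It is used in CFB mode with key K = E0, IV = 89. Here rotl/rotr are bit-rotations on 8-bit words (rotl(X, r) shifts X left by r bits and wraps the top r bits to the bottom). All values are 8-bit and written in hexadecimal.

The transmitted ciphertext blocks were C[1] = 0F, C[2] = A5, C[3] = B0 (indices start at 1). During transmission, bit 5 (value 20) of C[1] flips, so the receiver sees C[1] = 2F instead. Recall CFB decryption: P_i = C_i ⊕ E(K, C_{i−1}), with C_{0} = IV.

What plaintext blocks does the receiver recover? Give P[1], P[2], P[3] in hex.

Only C[1] changed, to 2F. In CFB, a change in C_i flips the same bit in P_i and garbles P_{i+1}. Decrypting the received ciphertext:
P[1]: E(K, 89) = AC; 2F ⊕ AC = 83.
P[2]: E(K, 2F) = 99; A5 ⊕ 99 = 3C.
P[3]: E(K, A5) = CD; B0 ⊕ CD = 7D.
Blocks that differ from the original plaintext: P[1], P[2].

P[1] = 83, P[2] = 3C, P[3] = 7D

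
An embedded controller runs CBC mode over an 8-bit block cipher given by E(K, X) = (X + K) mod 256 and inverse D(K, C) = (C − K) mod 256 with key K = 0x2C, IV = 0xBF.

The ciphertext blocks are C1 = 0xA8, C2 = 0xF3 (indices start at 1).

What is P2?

P2 = 0x6F

CBC decryption: P_i = D(K, C_i) ⊕ C_{i−1}, with C_{0} = IV.
P2: D(K, 0xF3) = 0xC7; 0xC7 ⊕ 0xA8 = 0x6F.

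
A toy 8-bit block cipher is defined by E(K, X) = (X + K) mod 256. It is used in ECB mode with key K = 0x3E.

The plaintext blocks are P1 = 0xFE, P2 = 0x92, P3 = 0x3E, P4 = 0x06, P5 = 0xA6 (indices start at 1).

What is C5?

ECB encryption: C_i = E(K, P_i).
C5: E(K, 0xA6) = 0xE4.

C5 = 0xE4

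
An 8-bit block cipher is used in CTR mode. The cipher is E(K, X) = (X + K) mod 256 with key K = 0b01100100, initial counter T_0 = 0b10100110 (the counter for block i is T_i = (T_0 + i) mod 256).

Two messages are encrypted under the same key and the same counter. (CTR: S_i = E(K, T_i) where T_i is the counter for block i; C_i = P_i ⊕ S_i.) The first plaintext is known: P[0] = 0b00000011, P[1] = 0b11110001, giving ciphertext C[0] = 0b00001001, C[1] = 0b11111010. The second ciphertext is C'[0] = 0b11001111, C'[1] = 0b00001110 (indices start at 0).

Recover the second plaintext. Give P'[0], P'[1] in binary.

In CTR with a reused counter, both messages share the same keystream S_i, so C_i ⊕ C'_i = P_i ⊕ P'_i and thus P'_i = P_i ⊕ C_i ⊕ C'_i.
P'[0]: 0b00000011 ⊕ 0b00001001 ⊕ 0b11001111 = 0b11000101.
P'[1]: 0b11110001 ⊕ 0b11111010 ⊕ 0b00001110 = 0b00000101.

P'[0] = 0b11000101, P'[1] = 0b00000101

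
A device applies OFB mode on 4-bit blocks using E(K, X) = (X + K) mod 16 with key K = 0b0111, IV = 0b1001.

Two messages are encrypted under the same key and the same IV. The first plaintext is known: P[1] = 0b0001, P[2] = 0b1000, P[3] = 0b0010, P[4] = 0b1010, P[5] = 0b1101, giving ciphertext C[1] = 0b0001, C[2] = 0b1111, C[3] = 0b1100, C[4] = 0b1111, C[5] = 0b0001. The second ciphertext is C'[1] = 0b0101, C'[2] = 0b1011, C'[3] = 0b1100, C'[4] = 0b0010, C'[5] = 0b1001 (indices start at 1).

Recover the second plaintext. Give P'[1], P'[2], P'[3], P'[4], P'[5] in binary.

P'[1] = 0b0101, P'[2] = 0b1100, P'[3] = 0b0010, P'[4] = 0b0111, P'[5] = 0b0101

In OFB with a reused IV, both messages share the same keystream S_i, so C_i ⊕ C'_i = P_i ⊕ P'_i and thus P'_i = P_i ⊕ C_i ⊕ C'_i.
P'[1]: 0b0001 ⊕ 0b0001 ⊕ 0b0101 = 0b0101.
P'[2]: 0b1000 ⊕ 0b1111 ⊕ 0b1011 = 0b1100.
P'[3]: 0b0010 ⊕ 0b1100 ⊕ 0b1100 = 0b0010.
P'[4]: 0b1010 ⊕ 0b1111 ⊕ 0b0010 = 0b0111.
P'[5]: 0b1101 ⊕ 0b0001 ⊕ 0b1001 = 0b0101.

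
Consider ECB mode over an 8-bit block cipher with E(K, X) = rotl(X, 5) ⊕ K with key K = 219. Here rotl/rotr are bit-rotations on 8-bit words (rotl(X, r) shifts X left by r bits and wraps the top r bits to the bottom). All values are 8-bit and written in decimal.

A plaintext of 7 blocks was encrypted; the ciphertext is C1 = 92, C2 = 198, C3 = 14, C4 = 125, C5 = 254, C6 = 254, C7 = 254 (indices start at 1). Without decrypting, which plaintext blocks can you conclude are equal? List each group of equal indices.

ECB encrypts each block independently with the same key, so equal ciphertext blocks imply equal plaintext blocks.
C5 = C6 = C7 = 254, so P5 = P6 = P7.

P5 = P6 = P7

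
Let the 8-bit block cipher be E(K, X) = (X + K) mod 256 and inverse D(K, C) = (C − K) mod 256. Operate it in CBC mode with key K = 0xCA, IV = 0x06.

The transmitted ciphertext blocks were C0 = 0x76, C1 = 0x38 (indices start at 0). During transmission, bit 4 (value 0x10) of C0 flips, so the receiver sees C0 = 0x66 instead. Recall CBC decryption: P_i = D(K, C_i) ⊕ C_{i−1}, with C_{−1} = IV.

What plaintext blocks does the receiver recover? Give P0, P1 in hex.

P0 = 0x9A, P1 = 0x08

Only C0 changed, to 0x66. In CBC, a change in C_i garbles P_i and flips the same bit in P_{i+1}. Decrypting the received ciphertext:
P0: D(K, 0x66) = 0x9C; 0x9C ⊕ 0x06 = 0x9A.
P1: D(K, 0x38) = 0x6E; 0x6E ⊕ 0x66 = 0x08.
Blocks that differ from the original plaintext: P0, P1.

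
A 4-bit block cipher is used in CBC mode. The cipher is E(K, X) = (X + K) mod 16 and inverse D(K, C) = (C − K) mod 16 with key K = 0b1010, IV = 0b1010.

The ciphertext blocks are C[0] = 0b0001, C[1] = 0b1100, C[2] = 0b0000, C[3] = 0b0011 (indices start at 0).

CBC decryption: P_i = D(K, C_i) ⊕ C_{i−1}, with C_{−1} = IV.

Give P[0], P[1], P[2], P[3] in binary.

P[0]: D(K, 0b0001) = 0b0111; 0b0111 ⊕ 0b1010 = 0b1101.
P[1]: D(K, 0b1100) = 0b0010; 0b0010 ⊕ 0b0001 = 0b0011.
P[2]: D(K, 0b0000) = 0b0110; 0b0110 ⊕ 0b1100 = 0b1010.
P[3]: D(K, 0b0011) = 0b1001; 0b1001 ⊕ 0b0000 = 0b1001.

P[0] = 0b1101, P[1] = 0b0011, P[2] = 0b1010, P[3] = 0b1001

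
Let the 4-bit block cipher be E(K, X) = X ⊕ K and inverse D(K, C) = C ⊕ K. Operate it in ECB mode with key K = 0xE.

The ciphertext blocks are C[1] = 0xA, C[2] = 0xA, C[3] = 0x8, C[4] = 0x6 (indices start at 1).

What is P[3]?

P[3] = 0x6

ECB decryption: P_i = D(K, C_i).
P[3]: D(K, 0x8) = 0x6.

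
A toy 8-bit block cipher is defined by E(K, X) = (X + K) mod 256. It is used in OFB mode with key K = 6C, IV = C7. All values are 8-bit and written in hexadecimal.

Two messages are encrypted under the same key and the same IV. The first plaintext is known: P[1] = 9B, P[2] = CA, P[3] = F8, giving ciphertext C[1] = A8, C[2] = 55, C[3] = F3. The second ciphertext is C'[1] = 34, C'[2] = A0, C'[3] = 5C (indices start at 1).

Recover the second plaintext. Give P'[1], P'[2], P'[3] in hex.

In OFB with a reused IV, both messages share the same keystream S_i, so C_i ⊕ C'_i = P_i ⊕ P'_i and thus P'_i = P_i ⊕ C_i ⊕ C'_i.
P'[1]: 9B ⊕ A8 ⊕ 34 = 07.
P'[2]: CA ⊕ 55 ⊕ A0 = 3F.
P'[3]: F8 ⊕ F3 ⊕ 5C = 57.

P'[1] = 07, P'[2] = 3F, P'[3] = 57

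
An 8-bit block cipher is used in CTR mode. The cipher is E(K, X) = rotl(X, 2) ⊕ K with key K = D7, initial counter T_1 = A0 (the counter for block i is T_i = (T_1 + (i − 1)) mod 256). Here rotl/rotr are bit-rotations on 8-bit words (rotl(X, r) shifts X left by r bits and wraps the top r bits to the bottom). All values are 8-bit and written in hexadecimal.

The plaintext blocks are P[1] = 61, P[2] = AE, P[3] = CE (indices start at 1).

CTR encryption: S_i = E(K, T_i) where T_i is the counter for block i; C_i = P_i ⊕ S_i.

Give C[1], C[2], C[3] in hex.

C[1]: T = A0, S = E(K, T) = 55; 61 ⊕ 55 = 34.
C[2]: T = A1, S = E(K, T) = 51; AE ⊕ 51 = FF.
C[3]: T = A2, S = E(K, T) = 5D; CE ⊕ 5D = 93.

C[1] = 34, C[2] = FF, C[3] = 93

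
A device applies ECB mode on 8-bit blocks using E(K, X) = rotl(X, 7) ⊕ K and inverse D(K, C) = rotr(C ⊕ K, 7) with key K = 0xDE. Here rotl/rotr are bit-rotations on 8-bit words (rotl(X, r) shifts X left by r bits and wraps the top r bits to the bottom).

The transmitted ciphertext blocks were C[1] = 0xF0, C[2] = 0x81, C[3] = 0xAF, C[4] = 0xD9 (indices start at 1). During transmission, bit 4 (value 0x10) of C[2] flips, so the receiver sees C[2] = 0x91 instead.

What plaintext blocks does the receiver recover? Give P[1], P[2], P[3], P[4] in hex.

P[1] = 0x5C, P[2] = 0x9E, P[3] = 0xE2, P[4] = 0x0E

ECB decryption: P_i = D(K, C_i).
Only C[2] changed, to 0x91. In ECB, a change in C_i affects only P_i. Decrypting the received ciphertext:
P[1]: D(K, 0xF0) = 0x5C.
P[2]: D(K, 0x91) = 0x9E.
P[3]: D(K, 0xAF) = 0xE2.
P[4]: D(K, 0xD9) = 0x0E.
Blocks that differ from the original plaintext: P[2].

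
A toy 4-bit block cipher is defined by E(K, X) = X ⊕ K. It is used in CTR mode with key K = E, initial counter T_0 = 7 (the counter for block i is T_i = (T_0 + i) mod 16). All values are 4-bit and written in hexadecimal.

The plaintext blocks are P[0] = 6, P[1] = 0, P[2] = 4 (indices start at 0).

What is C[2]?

C[2] = 3

CTR encryption: S_i = E(K, T_i) where T_i is the counter for block i; C_i = P_i ⊕ S_i.
C[0]: T = 7, S = E(K, T) = 9; 6 ⊕ 9 = F.
C[1]: T = 8, S = E(K, T) = 6; 0 ⊕ 6 = 6.
C[2]: T = 9, S = E(K, T) = 7; 4 ⊕ 7 = 3.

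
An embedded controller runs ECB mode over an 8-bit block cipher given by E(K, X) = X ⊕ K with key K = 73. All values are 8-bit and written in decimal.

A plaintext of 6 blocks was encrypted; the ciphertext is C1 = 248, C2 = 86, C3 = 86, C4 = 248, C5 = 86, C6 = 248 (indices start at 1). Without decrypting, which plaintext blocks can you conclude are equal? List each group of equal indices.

ECB encrypts each block independently with the same key, so equal ciphertext blocks imply equal plaintext blocks.
C1 = C4 = C6 = 248, so P1 = P4 = P6.
C2 = C3 = C5 = 86, so P2 = P3 = P5.

P1 = P4 = P6; P2 = P3 = P5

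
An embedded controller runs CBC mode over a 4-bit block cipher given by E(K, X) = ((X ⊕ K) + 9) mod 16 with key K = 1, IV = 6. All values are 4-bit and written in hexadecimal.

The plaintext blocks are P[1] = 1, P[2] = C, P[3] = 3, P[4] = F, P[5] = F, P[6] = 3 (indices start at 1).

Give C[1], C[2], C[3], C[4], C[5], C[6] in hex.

CBC encryption: C_i = E(K, P_i ⊕ C_{i−1}), with C_{0} = IV.
C[1]: P[1] ⊕ 6 = 7; E(K, 7) = F.
C[2]: P[2] ⊕ F = 3; E(K, 3) = B.
C[3]: P[3] ⊕ B = 8; E(K, 8) = 2.
C[4]: P[4] ⊕ 2 = D; E(K, D) = 5.
C[5]: P[5] ⊕ 5 = A; E(K, A) = 4.
C[6]: P[6] ⊕ 4 = 7; E(K, 7) = F.

C[1] = F, C[2] = B, C[3] = 2, C[4] = 5, C[5] = 4, C[6] = F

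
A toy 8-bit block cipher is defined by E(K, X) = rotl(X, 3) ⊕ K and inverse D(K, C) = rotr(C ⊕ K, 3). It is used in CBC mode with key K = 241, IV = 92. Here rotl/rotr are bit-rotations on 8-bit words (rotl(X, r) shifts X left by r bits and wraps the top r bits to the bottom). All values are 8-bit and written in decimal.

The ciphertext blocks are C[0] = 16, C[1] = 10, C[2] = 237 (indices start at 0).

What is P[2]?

P[2] = 137

CBC decryption: P_i = D(K, C_i) ⊕ C_{i−1}, with C_{−1} = IV.
P[2]: D(K, 237) = 131; 131 ⊕ 10 = 137.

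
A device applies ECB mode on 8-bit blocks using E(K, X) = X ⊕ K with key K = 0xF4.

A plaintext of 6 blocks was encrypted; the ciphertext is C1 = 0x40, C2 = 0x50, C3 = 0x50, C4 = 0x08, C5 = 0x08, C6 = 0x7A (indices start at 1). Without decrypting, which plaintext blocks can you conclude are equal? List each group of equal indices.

P2 = P3; P4 = P5

ECB encrypts each block independently with the same key, so equal ciphertext blocks imply equal plaintext blocks.
C2 = C3 = 0x50, so P2 = P3.
C4 = C5 = 0x08, so P4 = P5.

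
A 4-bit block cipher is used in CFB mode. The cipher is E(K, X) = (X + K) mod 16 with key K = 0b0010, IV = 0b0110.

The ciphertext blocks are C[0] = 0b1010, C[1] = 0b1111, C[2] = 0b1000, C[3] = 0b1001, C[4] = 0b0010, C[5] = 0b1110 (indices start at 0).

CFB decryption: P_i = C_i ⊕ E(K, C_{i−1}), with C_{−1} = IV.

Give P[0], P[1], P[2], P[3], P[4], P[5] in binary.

P[0] = 0b0010, P[1] = 0b0011, P[2] = 0b1001, P[3] = 0b0011, P[4] = 0b1001, P[5] = 0b1010

P[0]: E(K, 0b0110) = 0b1000; 0b1010 ⊕ 0b1000 = 0b0010.
P[1]: E(K, 0b1010) = 0b1100; 0b1111 ⊕ 0b1100 = 0b0011.
P[2]: E(K, 0b1111) = 0b0001; 0b1000 ⊕ 0b0001 = 0b1001.
P[3]: E(K, 0b1000) = 0b1010; 0b1001 ⊕ 0b1010 = 0b0011.
P[4]: E(K, 0b1001) = 0b1011; 0b0010 ⊕ 0b1011 = 0b1001.
P[5]: E(K, 0b0010) = 0b0100; 0b1110 ⊕ 0b0100 = 0b1010.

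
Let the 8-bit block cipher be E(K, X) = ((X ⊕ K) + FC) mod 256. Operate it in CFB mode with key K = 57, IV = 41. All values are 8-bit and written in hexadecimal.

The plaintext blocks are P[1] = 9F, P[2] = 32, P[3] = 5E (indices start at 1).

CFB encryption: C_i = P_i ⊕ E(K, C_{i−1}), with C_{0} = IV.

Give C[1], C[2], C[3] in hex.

C[1]: E(K, 41) = 12; 9F ⊕ 12 = 8D.
C[2]: E(K, 8D) = D6; 32 ⊕ D6 = E4.
C[3]: E(K, E4) = AF; 5E ⊕ AF = F1.

C[1] = 8D, C[2] = E4, C[3] = F1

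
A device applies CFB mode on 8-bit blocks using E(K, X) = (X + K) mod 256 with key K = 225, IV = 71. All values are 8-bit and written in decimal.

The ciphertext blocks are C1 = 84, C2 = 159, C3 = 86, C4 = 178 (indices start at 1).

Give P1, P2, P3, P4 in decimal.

P1 = 124, P2 = 170, P3 = 214, P4 = 133

CFB decryption: P_i = C_i ⊕ E(K, C_{i−1}), with C_{0} = IV.
P1: E(K, 71) = 40; 84 ⊕ 40 = 124.
P2: E(K, 84) = 53; 159 ⊕ 53 = 170.
P3: E(K, 159) = 128; 86 ⊕ 128 = 214.
P4: E(K, 86) = 55; 178 ⊕ 55 = 133.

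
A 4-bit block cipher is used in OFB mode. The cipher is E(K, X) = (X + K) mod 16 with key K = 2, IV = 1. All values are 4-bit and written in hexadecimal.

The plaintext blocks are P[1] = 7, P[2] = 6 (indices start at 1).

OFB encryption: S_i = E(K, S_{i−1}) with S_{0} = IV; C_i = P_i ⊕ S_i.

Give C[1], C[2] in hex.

C[1] = 4, C[2] = 3

C[1]: S = E(K, 1) = 3; 7 ⊕ 3 = 4.
C[2]: S = E(K, 3) = 5; 6 ⊕ 5 = 3.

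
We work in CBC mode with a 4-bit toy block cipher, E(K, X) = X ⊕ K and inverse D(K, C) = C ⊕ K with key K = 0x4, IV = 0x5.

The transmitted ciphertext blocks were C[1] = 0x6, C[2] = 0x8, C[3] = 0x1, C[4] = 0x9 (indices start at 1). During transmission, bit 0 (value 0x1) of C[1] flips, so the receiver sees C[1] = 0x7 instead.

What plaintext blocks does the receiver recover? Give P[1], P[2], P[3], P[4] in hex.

CBC decryption: P_i = D(K, C_i) ⊕ C_{i−1}, with C_{0} = IV.
Only C[1] changed, to 0x7. In CBC, a change in C_i garbles P_i and flips the same bit in P_{i+1}. Decrypting the received ciphertext:
P[1]: D(K, 0x7) = 0x3; 0x3 ⊕ 0x5 = 0x6.
P[2]: D(K, 0x8) = 0xC; 0xC ⊕ 0x7 = 0xB.
P[3]: D(K, 0x1) = 0x5; 0x5 ⊕ 0x8 = 0xD.
P[4]: D(K, 0x9) = 0xD; 0xD ⊕ 0x1 = 0xC.
Blocks that differ from the original plaintext: P[1], P[2].

P[1] = 0x6, P[2] = 0xB, P[3] = 0xD, P[4] = 0xC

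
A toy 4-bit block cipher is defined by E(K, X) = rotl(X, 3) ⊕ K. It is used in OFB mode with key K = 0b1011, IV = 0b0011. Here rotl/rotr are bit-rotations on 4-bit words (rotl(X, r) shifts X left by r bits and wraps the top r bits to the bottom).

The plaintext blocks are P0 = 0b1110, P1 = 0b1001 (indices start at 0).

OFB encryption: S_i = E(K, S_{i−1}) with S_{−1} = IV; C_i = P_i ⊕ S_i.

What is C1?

C0: S = E(K, 0b0011) = 0b0010; 0b1110 ⊕ 0b0010 = 0b1100.
C1: S = E(K, 0b0010) = 0b1010; 0b1001 ⊕ 0b1010 = 0b0011.

C1 = 0b0011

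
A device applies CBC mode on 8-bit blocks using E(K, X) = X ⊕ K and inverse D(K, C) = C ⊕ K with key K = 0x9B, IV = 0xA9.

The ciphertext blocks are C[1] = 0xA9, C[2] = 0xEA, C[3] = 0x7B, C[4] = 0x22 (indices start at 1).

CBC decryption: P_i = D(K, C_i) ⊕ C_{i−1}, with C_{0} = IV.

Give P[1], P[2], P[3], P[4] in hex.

P[1]: D(K, 0xA9) = 0x32; 0x32 ⊕ 0xA9 = 0x9B.
P[2]: D(K, 0xEA) = 0x71; 0x71 ⊕ 0xA9 = 0xD8.
P[3]: D(K, 0x7B) = 0xE0; 0xE0 ⊕ 0xEA = 0x0A.
P[4]: D(K, 0x22) = 0xB9; 0xB9 ⊕ 0x7B = 0xC2.

P[1] = 0x9B, P[2] = 0xD8, P[3] = 0x0A, P[4] = 0xC2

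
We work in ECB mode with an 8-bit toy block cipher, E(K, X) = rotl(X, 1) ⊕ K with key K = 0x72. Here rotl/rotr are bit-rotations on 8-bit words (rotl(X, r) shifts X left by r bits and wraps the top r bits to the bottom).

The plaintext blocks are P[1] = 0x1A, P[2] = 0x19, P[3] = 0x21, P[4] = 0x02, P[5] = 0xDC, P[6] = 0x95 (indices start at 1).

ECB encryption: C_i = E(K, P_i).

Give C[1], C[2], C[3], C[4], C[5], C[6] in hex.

C[1] = 0x46, C[2] = 0x40, C[3] = 0x30, C[4] = 0x76, C[5] = 0xCB, C[6] = 0x59

C[1]: E(K, 0x1A) = 0x46.
C[2]: E(K, 0x19) = 0x40.
C[3]: E(K, 0x21) = 0x30.
C[4]: E(K, 0x02) = 0x76.
C[5]: E(K, 0xDC) = 0xCB.
C[6]: E(K, 0x95) = 0x59.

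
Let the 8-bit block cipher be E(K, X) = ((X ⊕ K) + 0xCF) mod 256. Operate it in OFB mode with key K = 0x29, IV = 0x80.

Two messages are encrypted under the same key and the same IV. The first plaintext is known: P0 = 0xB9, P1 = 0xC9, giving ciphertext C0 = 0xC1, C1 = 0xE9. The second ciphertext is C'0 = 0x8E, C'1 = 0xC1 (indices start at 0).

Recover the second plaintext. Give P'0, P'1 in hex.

In OFB with a reused IV, both messages share the same keystream S_i, so C_i ⊕ C'_i = P_i ⊕ P'_i and thus P'_i = P_i ⊕ C_i ⊕ C'_i.
P'0: 0xB9 ⊕ 0xC1 ⊕ 0x8E = 0xF6.
P'1: 0xC9 ⊕ 0xE9 ⊕ 0xC1 = 0xE1.

P'0 = 0xF6, P'1 = 0xE1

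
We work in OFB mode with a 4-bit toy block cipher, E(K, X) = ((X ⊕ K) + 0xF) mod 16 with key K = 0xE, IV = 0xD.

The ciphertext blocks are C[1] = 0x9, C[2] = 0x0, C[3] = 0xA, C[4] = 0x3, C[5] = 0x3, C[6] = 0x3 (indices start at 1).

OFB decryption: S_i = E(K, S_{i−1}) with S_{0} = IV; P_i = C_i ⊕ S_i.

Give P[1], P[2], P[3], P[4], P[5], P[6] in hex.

P[1] = 0xB, P[2] = 0xB, P[3] = 0xE, P[4] = 0xA, P[5] = 0x5, P[6] = 0x4

P[1]: S = E(K, 0xD) = 0x2; 0x9 ⊕ 0x2 = 0xB.
P[2]: S = E(K, 0x2) = 0xB; 0x0 ⊕ 0xB = 0xB.
P[3]: S = E(K, 0xB) = 0x4; 0xA ⊕ 0x4 = 0xE.
P[4]: S = E(K, 0x4) = 0x9; 0x3 ⊕ 0x9 = 0xA.
P[5]: S = E(K, 0x9) = 0x6; 0x3 ⊕ 0x6 = 0x5.
P[6]: S = E(K, 0x6) = 0x7; 0x3 ⊕ 0x7 = 0x4.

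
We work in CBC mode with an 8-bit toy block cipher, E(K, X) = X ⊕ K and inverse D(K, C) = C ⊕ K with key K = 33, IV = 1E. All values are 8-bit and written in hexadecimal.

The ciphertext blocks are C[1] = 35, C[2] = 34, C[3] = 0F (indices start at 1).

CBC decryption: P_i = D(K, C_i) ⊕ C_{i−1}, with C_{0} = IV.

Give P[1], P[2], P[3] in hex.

P[1] = 18, P[2] = 32, P[3] = 08

P[1]: D(K, 35) = 06; 06 ⊕ 1E = 18.
P[2]: D(K, 34) = 07; 07 ⊕ 35 = 32.
P[3]: D(K, 0F) = 3C; 3C ⊕ 34 = 08.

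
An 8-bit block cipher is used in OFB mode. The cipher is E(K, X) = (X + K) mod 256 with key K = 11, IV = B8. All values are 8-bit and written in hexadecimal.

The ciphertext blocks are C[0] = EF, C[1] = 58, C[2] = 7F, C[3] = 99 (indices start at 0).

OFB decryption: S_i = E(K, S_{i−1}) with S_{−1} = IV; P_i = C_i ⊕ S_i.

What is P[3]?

P[3] = 65

P[0]: S = E(K, B8) = C9; EF ⊕ C9 = 26.
P[1]: S = E(K, C9) = DA; 58 ⊕ DA = 82.
P[2]: S = E(K, DA) = EB; 7F ⊕ EB = 94.
P[3]: S = E(K, EB) = FC; 99 ⊕ FC = 65.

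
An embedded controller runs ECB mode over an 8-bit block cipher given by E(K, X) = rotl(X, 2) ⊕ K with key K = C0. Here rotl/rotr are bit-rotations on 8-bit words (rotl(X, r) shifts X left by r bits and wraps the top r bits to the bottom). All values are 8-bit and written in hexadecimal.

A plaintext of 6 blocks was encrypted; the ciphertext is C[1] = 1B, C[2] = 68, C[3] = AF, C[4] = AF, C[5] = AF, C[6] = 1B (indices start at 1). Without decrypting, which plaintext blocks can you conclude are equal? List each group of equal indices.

ECB encrypts each block independently with the same key, so equal ciphertext blocks imply equal plaintext blocks.
C[1] = C[6] = 1B, so P[1] = P[6].
C[3] = C[4] = C[5] = AF, so P[3] = P[4] = P[5].

P[1] = P[6]; P[3] = P[4] = P[5]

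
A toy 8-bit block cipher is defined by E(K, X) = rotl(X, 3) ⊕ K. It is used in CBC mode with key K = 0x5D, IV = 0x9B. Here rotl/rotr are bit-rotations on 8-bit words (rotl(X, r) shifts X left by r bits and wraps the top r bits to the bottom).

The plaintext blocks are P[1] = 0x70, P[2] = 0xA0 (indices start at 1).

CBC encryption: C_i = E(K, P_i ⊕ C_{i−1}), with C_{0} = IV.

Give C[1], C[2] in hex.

C[1]: P[1] ⊕ 0x9B = 0xEB; E(K, 0xEB) = 0x02.
C[2]: P[2] ⊕ 0x02 = 0xA2; E(K, 0xA2) = 0x48.

C[1] = 0x02, C[2] = 0x48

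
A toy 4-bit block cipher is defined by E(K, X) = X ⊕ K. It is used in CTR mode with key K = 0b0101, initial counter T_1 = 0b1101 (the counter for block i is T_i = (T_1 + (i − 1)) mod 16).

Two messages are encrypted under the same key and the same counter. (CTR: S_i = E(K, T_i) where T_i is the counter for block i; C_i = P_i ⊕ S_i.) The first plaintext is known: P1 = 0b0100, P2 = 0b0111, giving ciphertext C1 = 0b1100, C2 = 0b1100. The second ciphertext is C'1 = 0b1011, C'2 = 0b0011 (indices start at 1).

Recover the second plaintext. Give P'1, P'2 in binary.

P'1 = 0b0011, P'2 = 0b1000

In CTR with a reused counter, both messages share the same keystream S_i, so C_i ⊕ C'_i = P_i ⊕ P'_i and thus P'_i = P_i ⊕ C_i ⊕ C'_i.
P'1: 0b0100 ⊕ 0b1100 ⊕ 0b1011 = 0b0011.
P'2: 0b0111 ⊕ 0b1100 ⊕ 0b0011 = 0b1000.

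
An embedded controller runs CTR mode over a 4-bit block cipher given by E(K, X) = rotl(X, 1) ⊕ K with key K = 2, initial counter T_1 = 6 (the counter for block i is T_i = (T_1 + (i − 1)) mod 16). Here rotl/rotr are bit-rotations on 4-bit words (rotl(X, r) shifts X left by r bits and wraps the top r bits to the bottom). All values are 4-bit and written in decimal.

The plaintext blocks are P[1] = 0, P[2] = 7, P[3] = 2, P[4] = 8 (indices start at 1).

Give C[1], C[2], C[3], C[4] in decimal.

CTR encryption: S_i = E(K, T_i) where T_i is the counter for block i; C_i = P_i ⊕ S_i.
C[1]: T = 6, S = E(K, T) = 14; 0 ⊕ 14 = 14.
C[2]: T = 7, S = E(K, T) = 12; 7 ⊕ 12 = 11.
C[3]: T = 8, S = E(K, T) = 3; 2 ⊕ 3 = 1.
C[4]: T = 9, S = E(K, T) = 1; 8 ⊕ 1 = 9.

C[1] = 14, C[2] = 11, C[3] = 1, C[4] = 9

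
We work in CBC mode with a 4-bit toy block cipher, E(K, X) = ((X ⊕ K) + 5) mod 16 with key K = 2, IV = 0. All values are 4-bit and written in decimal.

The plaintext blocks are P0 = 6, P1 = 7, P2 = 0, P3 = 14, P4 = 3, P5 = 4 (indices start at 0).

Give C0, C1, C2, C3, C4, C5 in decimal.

CBC encryption: C_i = E(K, P_i ⊕ C_{i−1}), with C_{−1} = IV.
C0: P0 ⊕ 0 = 6; E(K, 6) = 9.
C1: P1 ⊕ 9 = 14; E(K, 14) = 1.
C2: P2 ⊕ 1 = 1; E(K, 1) = 8.
C3: P3 ⊕ 8 = 6; E(K, 6) = 9.
C4: P4 ⊕ 9 = 10; E(K, 10) = 13.
C5: P5 ⊕ 13 = 9; E(K, 9) = 0.

C0 = 9, C1 = 1, C2 = 8, C3 = 9, C4 = 13, C5 = 0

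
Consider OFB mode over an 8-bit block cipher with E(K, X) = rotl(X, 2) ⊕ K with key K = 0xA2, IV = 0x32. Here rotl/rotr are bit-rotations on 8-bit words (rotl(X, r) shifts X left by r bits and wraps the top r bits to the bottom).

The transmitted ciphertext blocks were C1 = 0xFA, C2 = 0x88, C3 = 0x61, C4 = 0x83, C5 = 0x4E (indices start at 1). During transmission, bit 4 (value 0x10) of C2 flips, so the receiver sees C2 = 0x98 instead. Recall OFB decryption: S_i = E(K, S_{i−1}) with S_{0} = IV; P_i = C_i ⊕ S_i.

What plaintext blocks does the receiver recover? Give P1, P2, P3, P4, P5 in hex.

P1 = 0x90, P2 = 0x93, P3 = 0xEF, P4 = 0x1B, P5 = 0x8E

Only C2 changed, to 0x98. In OFB, a change in C_i flips the same bit in P_i only; the keystream is unaffected. Decrypting the received ciphertext:
P1: S = E(K, 0x32) = 0x6A; 0xFA ⊕ 0x6A = 0x90.
P2: S = E(K, 0x6A) = 0x0B; 0x98 ⊕ 0x0B = 0x93.
P3: S = E(K, 0x0B) = 0x8E; 0x61 ⊕ 0x8E = 0xEF.
P4: S = E(K, 0x8E) = 0x98; 0x83 ⊕ 0x98 = 0x1B.
P5: S = E(K, 0x98) = 0xC0; 0x4E ⊕ 0xC0 = 0x8E.
Blocks that differ from the original plaintext: P2.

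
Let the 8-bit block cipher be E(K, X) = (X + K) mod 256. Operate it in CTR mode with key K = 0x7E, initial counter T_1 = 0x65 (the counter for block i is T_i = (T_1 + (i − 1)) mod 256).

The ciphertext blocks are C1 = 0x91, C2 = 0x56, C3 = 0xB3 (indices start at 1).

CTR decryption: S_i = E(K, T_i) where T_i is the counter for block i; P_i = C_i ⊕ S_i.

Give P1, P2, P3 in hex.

P1: T = 0x65, S = E(K, T) = 0xE3; 0x91 ⊕ 0xE3 = 0x72.
P2: T = 0x66, S = E(K, T) = 0xE4; 0x56 ⊕ 0xE4 = 0xB2.
P3: T = 0x67, S = E(K, T) = 0xE5; 0xB3 ⊕ 0xE5 = 0x56.

P1 = 0x72, P2 = 0xB2, P3 = 0x56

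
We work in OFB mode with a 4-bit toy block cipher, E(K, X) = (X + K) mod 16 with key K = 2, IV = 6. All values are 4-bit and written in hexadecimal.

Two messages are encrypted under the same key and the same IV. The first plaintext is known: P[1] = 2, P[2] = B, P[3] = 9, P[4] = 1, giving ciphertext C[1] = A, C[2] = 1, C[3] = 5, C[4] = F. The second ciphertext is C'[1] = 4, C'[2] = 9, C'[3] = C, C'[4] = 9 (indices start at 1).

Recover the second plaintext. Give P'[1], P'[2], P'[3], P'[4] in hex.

In OFB with a reused IV, both messages share the same keystream S_i, so C_i ⊕ C'_i = P_i ⊕ P'_i and thus P'_i = P_i ⊕ C_i ⊕ C'_i.
P'[1]: 2 ⊕ A ⊕ 4 = C.
P'[2]: B ⊕ 1 ⊕ 9 = 3.
P'[3]: 9 ⊕ 5 ⊕ C = 0.
P'[4]: 1 ⊕ F ⊕ 9 = 7.

P'[1] = C, P'[2] = 3, P'[3] = 0, P'[4] = 7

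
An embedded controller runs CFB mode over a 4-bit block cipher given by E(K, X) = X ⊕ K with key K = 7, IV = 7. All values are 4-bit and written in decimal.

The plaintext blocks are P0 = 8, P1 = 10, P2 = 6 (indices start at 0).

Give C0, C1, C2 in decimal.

CFB encryption: C_i = P_i ⊕ E(K, C_{i−1}), with C_{−1} = IV.
C0: E(K, 7) = 0; 8 ⊕ 0 = 8.
C1: E(K, 8) = 15; 10 ⊕ 15 = 5.
C2: E(K, 5) = 2; 6 ⊕ 2 = 4.

C0 = 8, C1 = 5, C2 = 4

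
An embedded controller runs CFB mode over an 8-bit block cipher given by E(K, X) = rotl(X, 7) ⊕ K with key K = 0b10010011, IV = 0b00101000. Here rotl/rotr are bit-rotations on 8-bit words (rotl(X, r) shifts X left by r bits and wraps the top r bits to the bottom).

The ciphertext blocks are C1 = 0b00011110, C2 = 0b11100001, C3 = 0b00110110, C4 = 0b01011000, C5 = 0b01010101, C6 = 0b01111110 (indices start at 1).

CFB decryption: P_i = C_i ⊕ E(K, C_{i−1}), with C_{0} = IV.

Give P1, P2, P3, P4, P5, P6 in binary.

P1: E(K, 0b00101000) = 0b10000111; 0b00011110 ⊕ 0b10000111 = 0b10011001.
P2: E(K, 0b00011110) = 0b10011100; 0b11100001 ⊕ 0b10011100 = 0b01111101.
P3: E(K, 0b11100001) = 0b01100011; 0b00110110 ⊕ 0b01100011 = 0b01010101.
P4: E(K, 0b00110110) = 0b10001000; 0b01011000 ⊕ 0b10001000 = 0b11010000.
P5: E(K, 0b01011000) = 0b10111111; 0b01010101 ⊕ 0b10111111 = 0b11101010.
P6: E(K, 0b01010101) = 0b00111001; 0b01111110 ⊕ 0b00111001 = 0b01000111.

P1 = 0b10011001, P2 = 0b01111101, P3 = 0b01010101, P4 = 0b11010000, P5 = 0b11101010, P6 = 0b01000111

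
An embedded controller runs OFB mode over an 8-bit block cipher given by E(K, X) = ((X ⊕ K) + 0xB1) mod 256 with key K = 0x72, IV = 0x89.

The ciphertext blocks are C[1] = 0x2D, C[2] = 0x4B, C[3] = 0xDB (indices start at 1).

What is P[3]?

P[3] = 0x75

OFB decryption: S_i = E(K, S_{i−1}) with S_{0} = IV; P_i = C_i ⊕ S_i.
P[1]: S = E(K, 0x89) = 0xAC; 0x2D ⊕ 0xAC = 0x81.
P[2]: S = E(K, 0xAC) = 0x8F; 0x4B ⊕ 0x8F = 0xC4.
P[3]: S = E(K, 0x8F) = 0xAE; 0xDB ⊕ 0xAE = 0x75.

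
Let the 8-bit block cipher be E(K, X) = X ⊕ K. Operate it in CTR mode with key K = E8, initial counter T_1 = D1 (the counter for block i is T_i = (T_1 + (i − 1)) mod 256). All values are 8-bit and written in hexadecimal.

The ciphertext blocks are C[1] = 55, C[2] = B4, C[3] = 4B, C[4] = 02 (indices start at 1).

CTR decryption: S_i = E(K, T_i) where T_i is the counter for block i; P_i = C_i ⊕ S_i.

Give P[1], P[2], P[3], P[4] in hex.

P[1]: T = D1, S = E(K, T) = 39; 55 ⊕ 39 = 6C.
P[2]: T = D2, S = E(K, T) = 3A; B4 ⊕ 3A = 8E.
P[3]: T = D3, S = E(K, T) = 3B; 4B ⊕ 3B = 70.
P[4]: T = D4, S = E(K, T) = 3C; 02 ⊕ 3C = 3E.

P[1] = 6C, P[2] = 8E, P[3] = 70, P[4] = 3E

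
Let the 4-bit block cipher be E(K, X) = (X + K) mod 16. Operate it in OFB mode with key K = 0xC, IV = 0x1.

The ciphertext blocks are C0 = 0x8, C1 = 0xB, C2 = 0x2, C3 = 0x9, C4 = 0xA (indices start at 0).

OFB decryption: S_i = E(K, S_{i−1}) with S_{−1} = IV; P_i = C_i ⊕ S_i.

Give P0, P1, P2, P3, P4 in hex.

P0 = 0x5, P1 = 0x2, P2 = 0x7, P3 = 0x8, P4 = 0x7

P0: S = E(K, 0x1) = 0xD; 0x8 ⊕ 0xD = 0x5.
P1: S = E(K, 0xD) = 0x9; 0xB ⊕ 0x9 = 0x2.
P2: S = E(K, 0x9) = 0x5; 0x2 ⊕ 0x5 = 0x7.
P3: S = E(K, 0x5) = 0x1; 0x9 ⊕ 0x1 = 0x8.
P4: S = E(K, 0x1) = 0xD; 0xA ⊕ 0xD = 0x7.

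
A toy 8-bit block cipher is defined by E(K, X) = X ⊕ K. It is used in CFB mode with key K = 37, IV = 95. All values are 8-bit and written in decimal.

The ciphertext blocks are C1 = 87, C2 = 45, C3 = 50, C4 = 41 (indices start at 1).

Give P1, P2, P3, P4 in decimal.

CFB decryption: P_i = C_i ⊕ E(K, C_{i−1}), with C_{0} = IV.
P1: E(K, 95) = 122; 87 ⊕ 122 = 45.
P2: E(K, 87) = 114; 45 ⊕ 114 = 95.
P3: E(K, 45) = 8; 50 ⊕ 8 = 58.
P4: E(K, 50) = 23; 41 ⊕ 23 = 62.

P1 = 45, P2 = 95, P3 = 58, P4 = 62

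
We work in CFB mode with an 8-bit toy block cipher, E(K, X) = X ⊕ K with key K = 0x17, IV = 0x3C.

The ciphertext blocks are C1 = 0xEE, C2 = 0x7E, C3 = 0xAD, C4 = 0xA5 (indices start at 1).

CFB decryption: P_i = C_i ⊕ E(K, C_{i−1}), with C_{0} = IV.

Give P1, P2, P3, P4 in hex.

P1 = 0xC5, P2 = 0x87, P3 = 0xC4, P4 = 0x1F

P1: E(K, 0x3C) = 0x2B; 0xEE ⊕ 0x2B = 0xC5.
P2: E(K, 0xEE) = 0xF9; 0x7E ⊕ 0xF9 = 0x87.
P3: E(K, 0x7E) = 0x69; 0xAD ⊕ 0x69 = 0xC4.
P4: E(K, 0xAD) = 0xBA; 0xA5 ⊕ 0xBA = 0x1F.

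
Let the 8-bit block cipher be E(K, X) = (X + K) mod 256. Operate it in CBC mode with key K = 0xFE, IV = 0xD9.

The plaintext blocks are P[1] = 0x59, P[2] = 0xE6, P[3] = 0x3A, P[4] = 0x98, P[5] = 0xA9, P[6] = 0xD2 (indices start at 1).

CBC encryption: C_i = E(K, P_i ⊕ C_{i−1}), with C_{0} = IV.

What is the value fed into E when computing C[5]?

C[1]: P[1] ⊕ 0xD9 = 0x80; E(K, 0x80) = 0x7E.
C[2]: P[2] ⊕ 0x7E = 0x98; E(K, 0x98) = 0x96.
C[3]: P[3] ⊕ 0x96 = 0xAC; E(K, 0xAC) = 0xAA.
C[4]: P[4] ⊕ 0xAA = 0x32; E(K, 0x32) = 0x30.
C[5]: P[5] ⊕ 0x30 = 0x99; E(K, 0x99) = 0x97.
So the input to E for block [5] is 0x99.

0x99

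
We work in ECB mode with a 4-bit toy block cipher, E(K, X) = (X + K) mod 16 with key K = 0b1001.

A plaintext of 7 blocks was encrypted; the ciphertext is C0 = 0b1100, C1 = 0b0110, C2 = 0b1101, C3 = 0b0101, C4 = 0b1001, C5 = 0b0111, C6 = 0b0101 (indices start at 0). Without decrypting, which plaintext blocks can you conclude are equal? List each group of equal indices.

ECB encrypts each block independently with the same key, so equal ciphertext blocks imply equal plaintext blocks.
C3 = C6 = 0b0101, so P3 = P6.

P3 = P6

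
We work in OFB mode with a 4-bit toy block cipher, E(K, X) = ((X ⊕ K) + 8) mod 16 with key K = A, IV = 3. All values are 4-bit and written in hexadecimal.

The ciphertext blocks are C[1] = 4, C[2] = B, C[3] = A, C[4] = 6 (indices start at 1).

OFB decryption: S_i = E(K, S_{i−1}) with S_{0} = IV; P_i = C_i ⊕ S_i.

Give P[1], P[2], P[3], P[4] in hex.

P[1] = 5, P[2] = 8, P[3] = B, P[4] = 5

P[1]: S = E(K, 3) = 1; 4 ⊕ 1 = 5.
P[2]: S = E(K, 1) = 3; B ⊕ 3 = 8.
P[3]: S = E(K, 3) = 1; A ⊕ 1 = B.
P[4]: S = E(K, 1) = 3; 6 ⊕ 3 = 5.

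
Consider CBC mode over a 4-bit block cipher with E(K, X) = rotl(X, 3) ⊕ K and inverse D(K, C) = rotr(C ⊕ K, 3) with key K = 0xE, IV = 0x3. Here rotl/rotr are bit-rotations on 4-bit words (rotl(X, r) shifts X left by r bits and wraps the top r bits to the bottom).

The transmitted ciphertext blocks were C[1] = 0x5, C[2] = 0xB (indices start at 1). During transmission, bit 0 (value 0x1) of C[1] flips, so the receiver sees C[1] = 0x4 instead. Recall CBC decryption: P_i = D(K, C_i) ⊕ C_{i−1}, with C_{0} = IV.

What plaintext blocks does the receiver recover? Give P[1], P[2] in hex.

P[1] = 0x6, P[2] = 0xE

Only C[1] changed, to 0x4. In CBC, a change in C_i garbles P_i and flips the same bit in P_{i+1}. Decrypting the received ciphertext:
P[1]: D(K, 0x4) = 0x5; 0x5 ⊕ 0x3 = 0x6.
P[2]: D(K, 0xB) = 0xA; 0xA ⊕ 0x4 = 0xE.
Blocks that differ from the original plaintext: P[1], P[2].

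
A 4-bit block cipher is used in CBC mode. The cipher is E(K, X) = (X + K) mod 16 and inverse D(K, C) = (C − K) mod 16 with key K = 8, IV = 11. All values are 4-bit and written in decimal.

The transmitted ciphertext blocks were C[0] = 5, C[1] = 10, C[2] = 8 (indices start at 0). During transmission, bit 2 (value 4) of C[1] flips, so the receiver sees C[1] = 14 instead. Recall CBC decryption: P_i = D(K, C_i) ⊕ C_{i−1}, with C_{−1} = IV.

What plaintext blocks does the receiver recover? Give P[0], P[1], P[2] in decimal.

Only C[1] changed, to 14. In CBC, a change in C_i garbles P_i and flips the same bit in P_{i+1}. Decrypting the received ciphertext:
P[0]: D(K, 5) = 13; 13 ⊕ 11 = 6.
P[1]: D(K, 14) = 6; 6 ⊕ 5 = 3.
P[2]: D(K, 8) = 0; 0 ⊕ 14 = 14.
Blocks that differ from the original plaintext: P[1], P[2].

P[0] = 6, P[1] = 3, P[2] = 14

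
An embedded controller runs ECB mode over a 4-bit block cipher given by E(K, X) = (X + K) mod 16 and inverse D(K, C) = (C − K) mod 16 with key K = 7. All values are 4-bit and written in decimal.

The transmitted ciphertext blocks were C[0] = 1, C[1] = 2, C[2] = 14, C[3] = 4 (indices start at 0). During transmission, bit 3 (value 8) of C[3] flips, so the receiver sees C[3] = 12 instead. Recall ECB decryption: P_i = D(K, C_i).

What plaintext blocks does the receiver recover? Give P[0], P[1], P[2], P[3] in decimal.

P[0] = 10, P[1] = 11, P[2] = 7, P[3] = 5

Only C[3] changed, to 12. In ECB, a change in C_i affects only P_i. Decrypting the received ciphertext:
P[0]: D(K, 1) = 10.
P[1]: D(K, 2) = 11.
P[2]: D(K, 14) = 7.
P[3]: D(K, 12) = 5.
Blocks that differ from the original plaintext: P[3].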